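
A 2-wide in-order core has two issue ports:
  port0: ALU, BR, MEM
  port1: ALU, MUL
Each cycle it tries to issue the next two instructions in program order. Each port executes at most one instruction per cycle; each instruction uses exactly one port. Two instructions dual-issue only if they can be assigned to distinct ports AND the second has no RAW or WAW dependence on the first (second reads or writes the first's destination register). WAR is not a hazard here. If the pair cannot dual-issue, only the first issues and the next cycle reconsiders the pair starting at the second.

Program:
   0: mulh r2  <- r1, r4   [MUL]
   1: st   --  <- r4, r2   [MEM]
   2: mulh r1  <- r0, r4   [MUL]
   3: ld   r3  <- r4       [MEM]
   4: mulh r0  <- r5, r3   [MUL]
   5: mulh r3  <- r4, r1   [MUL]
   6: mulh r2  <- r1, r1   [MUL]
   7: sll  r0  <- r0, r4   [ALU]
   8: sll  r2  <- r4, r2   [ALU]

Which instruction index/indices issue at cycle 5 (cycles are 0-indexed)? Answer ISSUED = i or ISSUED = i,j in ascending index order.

ISSUED = 6,7

[0] i0  mulh.MUL  -- RAW r2
[1] i1&i2  st.MEM/mulh.MUL  -- dual
[2] i3  ld.MEM  -- RAW r3
[3] i4  mulh.MUL  -- no-port MUL/MUL
[4] i5  mulh.MUL  -- no-port MUL/MUL
[5] i6&i7  mulh.MUL/sll.ALU  -- dual
[6] i8  sll.ALU  -- tail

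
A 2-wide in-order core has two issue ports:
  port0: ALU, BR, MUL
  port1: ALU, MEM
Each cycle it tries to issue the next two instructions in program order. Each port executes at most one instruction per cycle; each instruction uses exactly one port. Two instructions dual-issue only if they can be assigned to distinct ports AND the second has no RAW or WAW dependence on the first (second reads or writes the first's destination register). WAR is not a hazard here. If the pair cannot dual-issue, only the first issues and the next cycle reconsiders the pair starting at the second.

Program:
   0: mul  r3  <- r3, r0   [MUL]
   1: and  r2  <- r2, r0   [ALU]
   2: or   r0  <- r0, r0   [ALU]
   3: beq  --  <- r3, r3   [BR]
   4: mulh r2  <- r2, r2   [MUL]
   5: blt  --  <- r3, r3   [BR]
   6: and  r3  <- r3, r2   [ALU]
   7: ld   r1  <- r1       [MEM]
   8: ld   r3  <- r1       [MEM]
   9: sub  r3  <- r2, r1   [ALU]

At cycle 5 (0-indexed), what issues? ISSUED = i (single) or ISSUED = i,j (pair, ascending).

[0] i0,i1  mul.MUL and.ALU  -- 2-wide
[1] i2,i3  or.ALU beq.BR  -- 2-wide
[2] i4  mulh.MUL  -- no-port MUL/BR
[3] i5,i6  blt.BR and.ALU  -- 2-wide
[4] i7  ld.MEM  -- no-port MEM/MEM
[5] i8  ld.MEM  -- WAW r3
[6] i9  sub.ALU  -- tail

ISSUED = 8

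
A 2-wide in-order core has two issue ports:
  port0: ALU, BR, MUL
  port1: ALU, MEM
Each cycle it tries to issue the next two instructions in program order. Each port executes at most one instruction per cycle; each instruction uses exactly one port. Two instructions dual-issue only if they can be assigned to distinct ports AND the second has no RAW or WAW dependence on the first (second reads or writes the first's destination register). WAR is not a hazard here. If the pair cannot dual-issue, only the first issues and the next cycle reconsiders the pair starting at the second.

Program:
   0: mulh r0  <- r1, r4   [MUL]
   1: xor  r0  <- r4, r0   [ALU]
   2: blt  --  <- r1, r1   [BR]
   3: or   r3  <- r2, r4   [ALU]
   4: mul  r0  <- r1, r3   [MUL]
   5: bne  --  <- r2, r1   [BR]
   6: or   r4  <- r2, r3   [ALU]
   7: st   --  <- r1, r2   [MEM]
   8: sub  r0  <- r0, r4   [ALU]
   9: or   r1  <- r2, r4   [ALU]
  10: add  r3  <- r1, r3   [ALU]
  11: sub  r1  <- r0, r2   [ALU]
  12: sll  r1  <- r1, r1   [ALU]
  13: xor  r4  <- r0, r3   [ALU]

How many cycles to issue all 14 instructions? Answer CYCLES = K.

c0: i0 mulh.MUL  RAW+WAW r0
c1: i1/i2 xor.ALU;blt.BR  2-wide
c2: i3 or.ALU  RAW r3
c3: i4 mul.MUL  no-port MUL/BR
c4: i5/i6 bne.BR;or.ALU  2-wide
c5: i7/i8 st.MEM;sub.ALU  2-wide
c6: i9 or.ALU  RAW r1
c7: i10/i11 add.ALU;sub.ALU  2-wide
c8: i12/i13 sll.ALU;xor.ALU  2-wide

CYCLES = 9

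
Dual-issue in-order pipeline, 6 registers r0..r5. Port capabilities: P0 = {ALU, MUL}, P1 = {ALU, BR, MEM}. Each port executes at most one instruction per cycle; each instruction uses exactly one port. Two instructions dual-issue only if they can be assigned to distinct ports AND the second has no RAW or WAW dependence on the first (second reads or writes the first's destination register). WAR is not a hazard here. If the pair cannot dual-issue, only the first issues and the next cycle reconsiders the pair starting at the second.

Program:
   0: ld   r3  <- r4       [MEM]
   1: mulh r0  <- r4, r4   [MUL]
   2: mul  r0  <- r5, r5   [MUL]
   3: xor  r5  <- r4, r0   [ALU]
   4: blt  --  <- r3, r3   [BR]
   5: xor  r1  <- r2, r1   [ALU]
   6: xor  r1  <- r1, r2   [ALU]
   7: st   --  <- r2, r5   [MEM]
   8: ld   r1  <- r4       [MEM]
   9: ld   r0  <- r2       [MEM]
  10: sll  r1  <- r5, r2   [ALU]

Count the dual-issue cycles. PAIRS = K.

PAIRS = 4

t=0 i0/i1:ld/mulh ; dual
t=1 i2:mul ; RAW r0
t=2 i3/i4:xor/blt ; dual
t=3 i5:xor ; RAW+WAW r1
t=4 i6/i7:xor/st ; dual
t=5 i8:ld ; no-port MEM/MEM
t=6 i9/i10:ld/sll ; dual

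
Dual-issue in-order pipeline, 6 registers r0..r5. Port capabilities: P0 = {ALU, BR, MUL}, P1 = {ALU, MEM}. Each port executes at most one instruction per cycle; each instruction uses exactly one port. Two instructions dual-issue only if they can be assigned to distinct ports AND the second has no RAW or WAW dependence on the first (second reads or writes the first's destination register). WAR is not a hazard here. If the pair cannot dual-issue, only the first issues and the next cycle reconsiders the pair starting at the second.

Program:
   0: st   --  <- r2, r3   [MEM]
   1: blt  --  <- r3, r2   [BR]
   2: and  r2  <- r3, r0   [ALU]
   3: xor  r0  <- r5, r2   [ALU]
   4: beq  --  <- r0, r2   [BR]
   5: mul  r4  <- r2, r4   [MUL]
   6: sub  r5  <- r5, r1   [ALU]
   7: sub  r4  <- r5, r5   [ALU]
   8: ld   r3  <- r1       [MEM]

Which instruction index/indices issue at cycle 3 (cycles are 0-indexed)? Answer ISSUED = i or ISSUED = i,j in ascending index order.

c0: i0/i1 st/blt  dual
c1: i2 and  RAW r2
c2: i3 xor  RAW r0
c3: i4 beq  no-port BR/MUL
c4: i5/i6 mul/sub  dual
c5: i7/i8 sub/ld  dual

ISSUED = 4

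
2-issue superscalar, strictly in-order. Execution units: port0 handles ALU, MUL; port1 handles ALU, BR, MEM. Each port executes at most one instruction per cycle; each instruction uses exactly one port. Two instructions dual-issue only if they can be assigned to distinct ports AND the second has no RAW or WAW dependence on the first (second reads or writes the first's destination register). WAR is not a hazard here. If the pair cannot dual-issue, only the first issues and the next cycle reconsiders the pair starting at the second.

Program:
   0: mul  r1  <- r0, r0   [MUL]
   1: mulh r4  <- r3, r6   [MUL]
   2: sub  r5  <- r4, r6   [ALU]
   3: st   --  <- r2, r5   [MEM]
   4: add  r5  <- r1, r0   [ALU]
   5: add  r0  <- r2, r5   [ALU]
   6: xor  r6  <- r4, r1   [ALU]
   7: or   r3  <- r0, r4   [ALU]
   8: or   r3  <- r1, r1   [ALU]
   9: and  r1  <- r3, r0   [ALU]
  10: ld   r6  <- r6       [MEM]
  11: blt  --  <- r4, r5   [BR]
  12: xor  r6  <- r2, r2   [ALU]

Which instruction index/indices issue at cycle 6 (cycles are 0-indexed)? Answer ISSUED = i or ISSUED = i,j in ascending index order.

[0] i0  mul.MUL  -- no-port MUL/MUL
[1] i1  mulh.MUL  -- RAW r4
[2] i2  sub.ALU  -- RAW r5
[3] i3+i4  st.MEM/add.ALU  -- pair
[4] i5+i6  add.ALU/xor.ALU  -- pair
[5] i7  or.ALU  -- WAW r3
[6] i8  or.ALU  -- RAW r3
[7] i9+i10  and.ALU/ld.MEM  -- pair
[8] i11+i12  blt.BR/xor.ALU  -- pair

ISSUED = 8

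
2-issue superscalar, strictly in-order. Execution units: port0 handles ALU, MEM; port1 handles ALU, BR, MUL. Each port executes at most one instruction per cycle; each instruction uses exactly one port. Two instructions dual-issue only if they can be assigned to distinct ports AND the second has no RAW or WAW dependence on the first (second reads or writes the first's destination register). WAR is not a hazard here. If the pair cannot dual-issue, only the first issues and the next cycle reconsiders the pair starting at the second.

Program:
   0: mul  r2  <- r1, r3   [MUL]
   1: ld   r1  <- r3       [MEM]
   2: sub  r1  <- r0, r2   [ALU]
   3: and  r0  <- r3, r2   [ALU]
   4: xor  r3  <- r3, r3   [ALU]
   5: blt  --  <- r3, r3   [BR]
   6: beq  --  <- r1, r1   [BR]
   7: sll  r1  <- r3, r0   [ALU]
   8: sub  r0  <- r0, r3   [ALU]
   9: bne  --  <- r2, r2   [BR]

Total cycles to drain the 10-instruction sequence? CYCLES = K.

CYCLES = 6

t=0 i0&i1:mul;ld ; pair
t=1 i2&i3:sub;and ; pair
t=2 i4:xor ; RAW r3
t=3 i5:blt ; no-port BR/BR
t=4 i6&i7:beq;sll ; pair
t=5 i8&i9:sub;bne ; pair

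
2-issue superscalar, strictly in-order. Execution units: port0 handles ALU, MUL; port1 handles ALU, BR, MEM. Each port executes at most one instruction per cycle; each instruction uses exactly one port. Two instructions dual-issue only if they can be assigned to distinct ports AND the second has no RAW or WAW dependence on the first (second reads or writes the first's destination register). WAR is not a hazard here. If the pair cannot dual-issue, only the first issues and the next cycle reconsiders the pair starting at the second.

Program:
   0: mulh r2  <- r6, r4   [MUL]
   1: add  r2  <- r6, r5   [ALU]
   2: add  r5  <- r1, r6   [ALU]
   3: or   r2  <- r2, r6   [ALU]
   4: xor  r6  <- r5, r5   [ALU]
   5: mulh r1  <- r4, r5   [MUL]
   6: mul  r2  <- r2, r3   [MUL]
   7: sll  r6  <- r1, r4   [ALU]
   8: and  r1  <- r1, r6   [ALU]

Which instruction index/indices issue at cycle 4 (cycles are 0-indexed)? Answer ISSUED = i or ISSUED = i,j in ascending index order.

0. mulh.MUL @i0  | WAW r2
1. add.ALU+add.ALU @i1&i2  | dual
2. or.ALU+xor.ALU @i3&i4  | dual
3. mulh.MUL @i5  | no-port MUL/MUL
4. mul.MUL+sll.ALU @i6&i7  | dual
5. and.ALU @i8  | tail

ISSUED = 6,7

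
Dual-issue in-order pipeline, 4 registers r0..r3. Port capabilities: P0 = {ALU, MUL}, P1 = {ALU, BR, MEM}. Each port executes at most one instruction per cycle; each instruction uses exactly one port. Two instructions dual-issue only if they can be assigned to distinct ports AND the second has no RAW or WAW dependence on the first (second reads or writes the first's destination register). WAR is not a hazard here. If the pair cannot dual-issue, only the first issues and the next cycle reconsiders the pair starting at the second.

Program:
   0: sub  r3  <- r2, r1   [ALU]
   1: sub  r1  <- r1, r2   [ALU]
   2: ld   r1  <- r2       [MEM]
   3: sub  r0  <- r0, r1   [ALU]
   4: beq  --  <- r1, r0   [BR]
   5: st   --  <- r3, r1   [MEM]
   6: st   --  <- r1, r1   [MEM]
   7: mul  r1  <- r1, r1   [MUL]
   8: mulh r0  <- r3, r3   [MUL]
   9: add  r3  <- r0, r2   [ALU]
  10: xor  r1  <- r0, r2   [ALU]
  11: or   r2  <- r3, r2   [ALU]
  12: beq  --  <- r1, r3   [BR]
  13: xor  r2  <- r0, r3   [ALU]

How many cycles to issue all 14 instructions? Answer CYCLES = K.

t=0 i0/i1:sub.ALU/sub.ALU ; pair
t=1 i2:ld.MEM ; RAW r1
t=2 i3:sub.ALU ; RAW r0
t=3 i4:beq.BR ; no-port BR/MEM
t=4 i5:st.MEM ; no-port MEM/MEM
t=5 i6/i7:st.MEM/mul.MUL ; pair
t=6 i8:mulh.MUL ; RAW r0
t=7 i9/i10:add.ALU/xor.ALU ; pair
t=8 i11/i12:or.ALU/beq.BR ; pair
t=9 i13:xor.ALU ; tail

CYCLES = 10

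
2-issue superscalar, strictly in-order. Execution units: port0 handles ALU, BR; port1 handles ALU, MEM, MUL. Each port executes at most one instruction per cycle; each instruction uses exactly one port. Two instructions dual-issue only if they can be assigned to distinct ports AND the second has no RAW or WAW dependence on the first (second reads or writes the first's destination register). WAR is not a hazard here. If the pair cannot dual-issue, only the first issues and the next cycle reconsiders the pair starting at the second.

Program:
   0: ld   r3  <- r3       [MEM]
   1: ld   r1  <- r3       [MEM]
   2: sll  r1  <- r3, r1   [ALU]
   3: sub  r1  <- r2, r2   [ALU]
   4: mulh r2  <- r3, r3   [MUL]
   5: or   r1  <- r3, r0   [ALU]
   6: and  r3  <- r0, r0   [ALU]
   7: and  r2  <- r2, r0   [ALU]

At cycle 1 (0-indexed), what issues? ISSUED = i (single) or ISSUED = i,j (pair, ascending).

ISSUED = 1

0. ld @i0  | no-port MEM/MEM
1. ld @i1  | RAW+WAW r1
2. sll @i2  | WAW r1
3. sub+mulh @i3&i4  | pair
4. or+and @i5&i6  | pair
5. and @i7  | tail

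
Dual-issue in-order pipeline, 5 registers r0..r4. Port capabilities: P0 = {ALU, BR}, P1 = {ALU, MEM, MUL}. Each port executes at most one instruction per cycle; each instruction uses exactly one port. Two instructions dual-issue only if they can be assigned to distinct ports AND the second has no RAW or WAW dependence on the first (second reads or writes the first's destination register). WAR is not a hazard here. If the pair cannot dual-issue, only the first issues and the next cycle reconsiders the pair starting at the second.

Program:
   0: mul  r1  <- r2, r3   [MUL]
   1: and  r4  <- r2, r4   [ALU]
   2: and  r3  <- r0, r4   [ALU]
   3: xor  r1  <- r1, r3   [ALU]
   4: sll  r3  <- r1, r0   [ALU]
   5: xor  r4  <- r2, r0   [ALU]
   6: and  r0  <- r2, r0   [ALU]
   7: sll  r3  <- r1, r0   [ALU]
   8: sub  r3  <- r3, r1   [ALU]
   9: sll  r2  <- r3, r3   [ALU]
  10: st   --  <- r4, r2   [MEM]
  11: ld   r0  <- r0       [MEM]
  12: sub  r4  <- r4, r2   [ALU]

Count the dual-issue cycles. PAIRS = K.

PAIRS = 3

  cy0 -> i0+i1 (mul.MUL and.ALU) pair
  cy1 -> i2 (and.ALU) RAW r3
  cy2 -> i3 (xor.ALU) RAW r1
  cy3 -> i4+i5 (sll.ALU xor.ALU) pair
  cy4 -> i6 (and.ALU) RAW r0
  cy5 -> i7 (sll.ALU) RAW+WAW r3
  cy6 -> i8 (sub.ALU) RAW r3
  cy7 -> i9 (sll.ALU) RAW r2
  cy8 -> i10 (st.MEM) no-port MEM/MEM
  cy9 -> i11+i12 (ld.MEM sub.ALU) pair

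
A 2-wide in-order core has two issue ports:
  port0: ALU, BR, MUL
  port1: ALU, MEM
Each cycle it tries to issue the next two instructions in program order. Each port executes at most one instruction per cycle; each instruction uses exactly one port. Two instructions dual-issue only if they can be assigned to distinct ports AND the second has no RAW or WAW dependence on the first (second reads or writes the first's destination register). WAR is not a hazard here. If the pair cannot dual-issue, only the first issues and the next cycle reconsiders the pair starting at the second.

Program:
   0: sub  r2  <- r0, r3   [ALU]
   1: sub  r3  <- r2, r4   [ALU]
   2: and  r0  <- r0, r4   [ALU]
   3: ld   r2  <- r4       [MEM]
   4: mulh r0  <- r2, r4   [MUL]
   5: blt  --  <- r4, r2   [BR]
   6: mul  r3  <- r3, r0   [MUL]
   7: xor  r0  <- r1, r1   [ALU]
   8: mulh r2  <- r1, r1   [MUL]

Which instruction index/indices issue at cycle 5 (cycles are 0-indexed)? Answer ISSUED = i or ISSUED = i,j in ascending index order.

  cy0 -> i0 (sub) RAW r2
  cy1 -> i1&i2 (sub and) pair
  cy2 -> i3 (ld) RAW r2
  cy3 -> i4 (mulh) no-port MUL/BR
  cy4 -> i5 (blt) no-port BR/MUL
  cy5 -> i6&i7 (mul xor) pair
  cy6 -> i8 (mulh) tail

ISSUED = 6,7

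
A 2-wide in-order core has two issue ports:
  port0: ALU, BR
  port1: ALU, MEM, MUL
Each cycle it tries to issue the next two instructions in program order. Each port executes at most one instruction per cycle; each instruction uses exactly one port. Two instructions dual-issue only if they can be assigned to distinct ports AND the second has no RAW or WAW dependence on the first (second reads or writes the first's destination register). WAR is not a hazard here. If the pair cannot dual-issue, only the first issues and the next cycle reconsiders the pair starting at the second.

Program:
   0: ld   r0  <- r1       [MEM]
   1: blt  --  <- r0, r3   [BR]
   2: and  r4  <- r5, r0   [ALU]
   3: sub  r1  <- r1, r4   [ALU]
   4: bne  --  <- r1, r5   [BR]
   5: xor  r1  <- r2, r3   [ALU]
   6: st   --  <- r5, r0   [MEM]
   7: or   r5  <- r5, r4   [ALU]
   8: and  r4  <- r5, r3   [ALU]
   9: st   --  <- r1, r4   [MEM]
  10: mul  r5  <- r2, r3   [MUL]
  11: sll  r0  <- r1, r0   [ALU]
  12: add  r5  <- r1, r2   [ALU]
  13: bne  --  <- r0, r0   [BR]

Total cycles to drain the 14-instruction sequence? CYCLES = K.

0. ld @i0  | RAW r0
1. blt/and @i1+i2  | 2-wide
2. sub @i3  | RAW r1
3. bne/xor @i4+i5  | 2-wide
4. st/or @i6+i7  | 2-wide
5. and @i8  | RAW r4
6. st @i9  | no-port MEM/MUL
7. mul/sll @i10+i11  | 2-wide
8. add/bne @i12+i13  | 2-wide

CYCLES = 9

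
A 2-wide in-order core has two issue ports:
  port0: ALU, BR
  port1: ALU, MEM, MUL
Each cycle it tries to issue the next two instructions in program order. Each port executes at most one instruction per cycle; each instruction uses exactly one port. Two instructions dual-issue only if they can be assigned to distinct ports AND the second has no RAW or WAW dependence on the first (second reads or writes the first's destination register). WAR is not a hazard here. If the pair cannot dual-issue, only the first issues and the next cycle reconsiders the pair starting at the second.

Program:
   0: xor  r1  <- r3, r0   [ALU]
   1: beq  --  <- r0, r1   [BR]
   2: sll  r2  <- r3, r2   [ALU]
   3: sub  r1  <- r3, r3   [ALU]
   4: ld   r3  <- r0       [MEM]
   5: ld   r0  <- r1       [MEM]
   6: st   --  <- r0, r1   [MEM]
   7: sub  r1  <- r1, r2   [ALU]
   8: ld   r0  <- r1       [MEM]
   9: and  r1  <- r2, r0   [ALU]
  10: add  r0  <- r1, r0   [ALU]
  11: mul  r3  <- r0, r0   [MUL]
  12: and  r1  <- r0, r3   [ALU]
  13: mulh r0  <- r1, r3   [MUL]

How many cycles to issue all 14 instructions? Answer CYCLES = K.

[0] i0  xor  -- RAW r1
[1] i1+i2  beq sll  -- pair
[2] i3+i4  sub ld  -- pair
[3] i5  ld  -- no-port MEM/MEM
[4] i6+i7  st sub  -- pair
[5] i8  ld  -- RAW r0
[6] i9  and  -- RAW r1
[7] i10  add  -- RAW r0
[8] i11  mul  -- RAW r3
[9] i12  and  -- RAW r1
[10] i13  mulh  -- tail

CYCLES = 11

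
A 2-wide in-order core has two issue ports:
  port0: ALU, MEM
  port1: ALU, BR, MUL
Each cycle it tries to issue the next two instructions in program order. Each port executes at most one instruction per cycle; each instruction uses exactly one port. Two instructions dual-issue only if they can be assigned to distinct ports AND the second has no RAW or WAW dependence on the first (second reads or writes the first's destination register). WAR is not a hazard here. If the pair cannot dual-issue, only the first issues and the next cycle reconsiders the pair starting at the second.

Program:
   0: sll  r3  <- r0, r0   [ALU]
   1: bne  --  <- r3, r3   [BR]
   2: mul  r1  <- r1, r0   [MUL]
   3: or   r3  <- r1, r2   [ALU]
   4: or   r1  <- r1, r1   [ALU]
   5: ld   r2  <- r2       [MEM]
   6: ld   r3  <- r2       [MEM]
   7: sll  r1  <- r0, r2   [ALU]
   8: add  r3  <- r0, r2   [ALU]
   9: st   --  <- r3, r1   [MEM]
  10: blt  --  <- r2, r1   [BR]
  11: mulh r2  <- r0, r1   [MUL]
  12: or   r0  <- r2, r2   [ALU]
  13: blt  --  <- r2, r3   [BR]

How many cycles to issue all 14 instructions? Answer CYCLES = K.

0. sll @i0  | RAW r3
1. bne @i1  | no-port BR/MUL
2. mul @i2  | RAW r1
3. or+or @i3+i4  | dual
4. ld @i5  | no-port MEM/MEM
5. ld+sll @i6+i7  | dual
6. add @i8  | RAW r3
7. st+blt @i9+i10  | dual
8. mulh @i11  | RAW r2
9. or+blt @i12+i13  | dual

CYCLES = 10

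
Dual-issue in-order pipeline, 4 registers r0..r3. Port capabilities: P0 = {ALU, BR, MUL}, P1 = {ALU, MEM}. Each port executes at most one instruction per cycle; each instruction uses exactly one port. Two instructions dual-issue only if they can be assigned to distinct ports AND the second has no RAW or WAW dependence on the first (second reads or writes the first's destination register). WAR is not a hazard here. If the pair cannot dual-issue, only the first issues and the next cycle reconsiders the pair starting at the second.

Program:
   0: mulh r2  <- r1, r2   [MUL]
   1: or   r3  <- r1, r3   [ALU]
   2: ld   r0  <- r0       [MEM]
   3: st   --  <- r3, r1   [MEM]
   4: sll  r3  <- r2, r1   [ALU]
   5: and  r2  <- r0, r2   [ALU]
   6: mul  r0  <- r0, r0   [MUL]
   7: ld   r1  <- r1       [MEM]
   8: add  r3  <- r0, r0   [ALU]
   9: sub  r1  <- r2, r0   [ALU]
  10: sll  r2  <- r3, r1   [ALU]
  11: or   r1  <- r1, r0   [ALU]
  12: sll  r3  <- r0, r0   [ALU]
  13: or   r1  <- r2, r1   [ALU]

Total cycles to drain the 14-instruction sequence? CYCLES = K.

CYCLES = 8

#0 head=0: mulh+or i0+i1 dual
#1 head=2: ld i2 no-port MEM/MEM
#2 head=3: st+sll i3+i4 dual
#3 head=5: and+mul i5+i6 dual
#4 head=7: ld+add i7+i8 dual
#5 head=9: sub i9 RAW r1
#6 head=10: sll+or i10+i11 dual
#7 head=12: sll+or i12+i13 dual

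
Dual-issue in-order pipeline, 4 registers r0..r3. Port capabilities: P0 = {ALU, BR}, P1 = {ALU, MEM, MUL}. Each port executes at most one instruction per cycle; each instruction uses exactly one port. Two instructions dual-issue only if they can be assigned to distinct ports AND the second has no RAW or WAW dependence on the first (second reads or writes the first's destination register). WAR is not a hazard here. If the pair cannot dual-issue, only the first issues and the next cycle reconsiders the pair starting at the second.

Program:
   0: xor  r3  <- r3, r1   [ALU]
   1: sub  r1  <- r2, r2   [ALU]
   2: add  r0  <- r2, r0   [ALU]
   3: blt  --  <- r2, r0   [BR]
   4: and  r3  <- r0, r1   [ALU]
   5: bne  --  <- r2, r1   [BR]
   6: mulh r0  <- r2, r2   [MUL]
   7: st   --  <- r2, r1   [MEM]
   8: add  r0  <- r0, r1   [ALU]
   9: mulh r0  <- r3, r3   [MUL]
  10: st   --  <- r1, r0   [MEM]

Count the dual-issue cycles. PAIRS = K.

c0: i0,i1 xor.ALU/sub.ALU  2-wide
c1: i2 add.ALU  RAW r0
c2: i3,i4 blt.BR/and.ALU  2-wide
c3: i5,i6 bne.BR/mulh.MUL  2-wide
c4: i7,i8 st.MEM/add.ALU  2-wide
c5: i9 mulh.MUL  no-port MUL/MEM
c6: i10 st.MEM  tail

PAIRS = 4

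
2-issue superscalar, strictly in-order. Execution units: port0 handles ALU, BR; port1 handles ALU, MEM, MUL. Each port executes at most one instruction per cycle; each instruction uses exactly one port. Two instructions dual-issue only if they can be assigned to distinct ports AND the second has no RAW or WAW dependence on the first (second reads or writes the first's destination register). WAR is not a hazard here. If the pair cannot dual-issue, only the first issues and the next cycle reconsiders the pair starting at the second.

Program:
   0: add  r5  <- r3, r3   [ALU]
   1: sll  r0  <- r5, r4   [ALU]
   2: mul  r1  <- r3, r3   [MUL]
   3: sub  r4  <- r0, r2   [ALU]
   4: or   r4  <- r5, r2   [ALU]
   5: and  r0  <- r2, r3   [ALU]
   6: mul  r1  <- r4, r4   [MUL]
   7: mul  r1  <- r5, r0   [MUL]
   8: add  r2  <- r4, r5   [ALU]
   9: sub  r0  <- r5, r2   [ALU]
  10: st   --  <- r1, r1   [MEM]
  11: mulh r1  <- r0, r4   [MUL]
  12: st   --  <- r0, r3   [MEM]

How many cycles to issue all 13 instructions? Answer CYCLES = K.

CYCLES = 9

[0] i0  add  -- RAW r5
[1] i1&i2  sll+mul  -- dual
[2] i3  sub  -- WAW r4
[3] i4&i5  or+and  -- dual
[4] i6  mul  -- no-port MUL/MUL
[5] i7&i8  mul+add  -- dual
[6] i9&i10  sub+st  -- dual
[7] i11  mulh  -- no-port MUL/MEM
[8] i12  st  -- tail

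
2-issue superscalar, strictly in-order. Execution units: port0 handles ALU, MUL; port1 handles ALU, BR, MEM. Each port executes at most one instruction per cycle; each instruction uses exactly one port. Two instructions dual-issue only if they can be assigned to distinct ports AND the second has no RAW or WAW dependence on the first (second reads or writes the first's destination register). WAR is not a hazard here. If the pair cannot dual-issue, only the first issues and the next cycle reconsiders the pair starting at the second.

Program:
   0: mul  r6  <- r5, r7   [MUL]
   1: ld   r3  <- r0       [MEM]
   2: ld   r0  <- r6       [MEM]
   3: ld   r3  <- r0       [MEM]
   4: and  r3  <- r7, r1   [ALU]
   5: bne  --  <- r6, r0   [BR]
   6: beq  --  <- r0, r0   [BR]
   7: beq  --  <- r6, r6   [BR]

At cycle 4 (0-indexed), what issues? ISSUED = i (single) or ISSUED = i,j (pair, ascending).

ISSUED = 6

c0: i0&i1 mul.MUL ld.MEM  pair
c1: i2 ld.MEM  no-port MEM/MEM
c2: i3 ld.MEM  WAW r3
c3: i4&i5 and.ALU bne.BR  pair
c4: i6 beq.BR  no-port BR/BR
c5: i7 beq.BR  tail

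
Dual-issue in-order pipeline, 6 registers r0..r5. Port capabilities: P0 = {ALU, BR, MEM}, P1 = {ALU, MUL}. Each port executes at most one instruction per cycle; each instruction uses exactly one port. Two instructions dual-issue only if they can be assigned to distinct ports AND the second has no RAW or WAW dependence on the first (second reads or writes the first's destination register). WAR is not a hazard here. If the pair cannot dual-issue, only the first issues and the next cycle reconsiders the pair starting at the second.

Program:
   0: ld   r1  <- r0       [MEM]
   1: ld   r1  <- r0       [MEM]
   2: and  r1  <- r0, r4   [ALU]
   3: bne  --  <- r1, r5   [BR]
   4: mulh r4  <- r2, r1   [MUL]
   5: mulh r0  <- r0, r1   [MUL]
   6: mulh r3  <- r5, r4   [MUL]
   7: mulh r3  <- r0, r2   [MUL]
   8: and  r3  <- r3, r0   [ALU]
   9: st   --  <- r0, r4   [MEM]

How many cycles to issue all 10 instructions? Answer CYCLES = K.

c0: i0 ld.MEM  no-port MEM/MEM
c1: i1 ld.MEM  WAW r1
c2: i2 and.ALU  RAW r1
c3: i3+i4 bne.BR;mulh.MUL  dual
c4: i5 mulh.MUL  no-port MUL/MUL
c5: i6 mulh.MUL  no-port MUL/MUL
c6: i7 mulh.MUL  RAW+WAW r3
c7: i8+i9 and.ALU;st.MEM  dual

CYCLES = 8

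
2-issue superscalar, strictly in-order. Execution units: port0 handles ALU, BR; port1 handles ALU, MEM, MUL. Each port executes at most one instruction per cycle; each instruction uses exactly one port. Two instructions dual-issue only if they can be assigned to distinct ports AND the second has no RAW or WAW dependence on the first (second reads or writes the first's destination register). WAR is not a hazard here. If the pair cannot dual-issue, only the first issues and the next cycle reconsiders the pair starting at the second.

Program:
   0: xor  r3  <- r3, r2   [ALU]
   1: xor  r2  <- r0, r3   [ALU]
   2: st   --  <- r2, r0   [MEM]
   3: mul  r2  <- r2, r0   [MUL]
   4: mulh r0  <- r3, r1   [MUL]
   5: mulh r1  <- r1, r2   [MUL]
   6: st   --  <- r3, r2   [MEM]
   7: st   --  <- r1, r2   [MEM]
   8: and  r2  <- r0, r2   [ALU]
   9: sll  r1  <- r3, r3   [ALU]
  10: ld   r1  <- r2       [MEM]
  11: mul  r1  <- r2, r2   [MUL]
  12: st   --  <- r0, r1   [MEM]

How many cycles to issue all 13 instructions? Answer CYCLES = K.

CYCLES = 12

c0: i0 xor  RAW r3
c1: i1 xor  RAW r2
c2: i2 st  no-port MEM/MUL
c3: i3 mul  no-port MUL/MUL
c4: i4 mulh  no-port MUL/MUL
c5: i5 mulh  no-port MUL/MEM
c6: i6 st  no-port MEM/MEM
c7: i7&i8 st+and  pair
c8: i9 sll  WAW r1
c9: i10 ld  no-port MEM/MUL
c10: i11 mul  no-port MUL/MEM
c11: i12 st  tail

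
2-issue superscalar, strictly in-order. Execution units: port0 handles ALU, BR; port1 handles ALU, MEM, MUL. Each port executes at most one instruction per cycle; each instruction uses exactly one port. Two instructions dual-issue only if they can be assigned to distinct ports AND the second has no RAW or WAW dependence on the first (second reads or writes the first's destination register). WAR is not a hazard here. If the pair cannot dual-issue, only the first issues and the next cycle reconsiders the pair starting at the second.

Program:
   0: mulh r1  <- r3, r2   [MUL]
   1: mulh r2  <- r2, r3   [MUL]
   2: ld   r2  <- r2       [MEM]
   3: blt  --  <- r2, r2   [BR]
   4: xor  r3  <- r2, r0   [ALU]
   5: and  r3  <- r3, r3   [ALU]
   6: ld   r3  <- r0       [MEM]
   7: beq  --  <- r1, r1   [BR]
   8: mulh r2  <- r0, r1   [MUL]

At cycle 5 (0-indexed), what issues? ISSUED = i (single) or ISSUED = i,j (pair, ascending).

[0] i0  mulh  -- no-port MUL/MUL
[1] i1  mulh  -- no-port MUL/MEM
[2] i2  ld  -- RAW r2
[3] i3+i4  blt/xor  -- 2-wide
[4] i5  and  -- WAW r3
[5] i6+i7  ld/beq  -- 2-wide
[6] i8  mulh  -- tail

ISSUED = 6,7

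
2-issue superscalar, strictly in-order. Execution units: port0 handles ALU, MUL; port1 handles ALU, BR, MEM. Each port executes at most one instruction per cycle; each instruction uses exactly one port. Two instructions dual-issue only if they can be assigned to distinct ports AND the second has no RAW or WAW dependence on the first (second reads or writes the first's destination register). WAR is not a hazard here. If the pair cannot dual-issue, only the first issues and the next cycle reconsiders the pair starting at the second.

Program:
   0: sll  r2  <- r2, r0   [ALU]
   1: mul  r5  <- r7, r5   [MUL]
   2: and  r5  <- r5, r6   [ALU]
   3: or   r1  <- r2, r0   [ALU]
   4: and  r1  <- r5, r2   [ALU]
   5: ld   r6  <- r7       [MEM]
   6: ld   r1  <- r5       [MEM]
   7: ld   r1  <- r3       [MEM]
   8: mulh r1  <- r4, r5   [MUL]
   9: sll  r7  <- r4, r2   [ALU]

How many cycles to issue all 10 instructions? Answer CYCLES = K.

[0] i0&i1  sll mul  -- dual
[1] i2&i3  and or  -- dual
[2] i4&i5  and ld  -- dual
[3] i6  ld  -- no-port MEM/MEM
[4] i7  ld  -- WAW r1
[5] i8&i9  mulh sll  -- dual

CYCLES = 6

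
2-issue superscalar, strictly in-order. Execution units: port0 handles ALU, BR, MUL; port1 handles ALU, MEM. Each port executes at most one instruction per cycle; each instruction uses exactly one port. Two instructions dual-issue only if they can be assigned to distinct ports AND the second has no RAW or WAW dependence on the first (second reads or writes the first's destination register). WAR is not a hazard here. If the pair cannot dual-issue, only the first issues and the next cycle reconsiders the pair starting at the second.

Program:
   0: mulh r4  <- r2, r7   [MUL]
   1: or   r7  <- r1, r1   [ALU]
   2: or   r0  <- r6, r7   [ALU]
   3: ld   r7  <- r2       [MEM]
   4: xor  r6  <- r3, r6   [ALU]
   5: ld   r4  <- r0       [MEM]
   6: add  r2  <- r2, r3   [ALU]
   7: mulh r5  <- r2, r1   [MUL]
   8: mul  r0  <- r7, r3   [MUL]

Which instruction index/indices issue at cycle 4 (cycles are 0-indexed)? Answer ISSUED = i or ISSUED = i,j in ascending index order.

ISSUED = 7

c0: i0+i1 mulh or  pair
c1: i2+i3 or ld  pair
c2: i4+i5 xor ld  pair
c3: i6 add  RAW r2
c4: i7 mulh  no-port MUL/MUL
c5: i8 mul  tail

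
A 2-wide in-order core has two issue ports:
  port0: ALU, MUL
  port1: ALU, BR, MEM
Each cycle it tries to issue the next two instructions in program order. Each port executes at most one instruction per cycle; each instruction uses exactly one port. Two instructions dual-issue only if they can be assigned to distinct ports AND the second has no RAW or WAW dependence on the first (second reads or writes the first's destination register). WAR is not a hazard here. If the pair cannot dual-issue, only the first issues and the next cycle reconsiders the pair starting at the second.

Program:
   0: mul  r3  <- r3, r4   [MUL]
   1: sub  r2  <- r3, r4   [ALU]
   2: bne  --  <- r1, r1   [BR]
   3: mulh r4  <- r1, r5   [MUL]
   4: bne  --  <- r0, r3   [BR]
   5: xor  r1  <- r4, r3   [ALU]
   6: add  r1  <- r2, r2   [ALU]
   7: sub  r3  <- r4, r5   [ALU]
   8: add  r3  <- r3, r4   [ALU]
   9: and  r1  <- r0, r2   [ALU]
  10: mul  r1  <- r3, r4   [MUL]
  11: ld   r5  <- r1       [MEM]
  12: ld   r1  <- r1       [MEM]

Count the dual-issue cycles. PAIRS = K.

t=0 i0:mul ; RAW r3
t=1 i1&i2:sub+bne ; 2-wide
t=2 i3&i4:mulh+bne ; 2-wide
t=3 i5:xor ; WAW r1
t=4 i6&i7:add+sub ; 2-wide
t=5 i8&i9:add+and ; 2-wide
t=6 i10:mul ; RAW r1
t=7 i11:ld ; no-port MEM/MEM
t=8 i12:ld ; tail

PAIRS = 4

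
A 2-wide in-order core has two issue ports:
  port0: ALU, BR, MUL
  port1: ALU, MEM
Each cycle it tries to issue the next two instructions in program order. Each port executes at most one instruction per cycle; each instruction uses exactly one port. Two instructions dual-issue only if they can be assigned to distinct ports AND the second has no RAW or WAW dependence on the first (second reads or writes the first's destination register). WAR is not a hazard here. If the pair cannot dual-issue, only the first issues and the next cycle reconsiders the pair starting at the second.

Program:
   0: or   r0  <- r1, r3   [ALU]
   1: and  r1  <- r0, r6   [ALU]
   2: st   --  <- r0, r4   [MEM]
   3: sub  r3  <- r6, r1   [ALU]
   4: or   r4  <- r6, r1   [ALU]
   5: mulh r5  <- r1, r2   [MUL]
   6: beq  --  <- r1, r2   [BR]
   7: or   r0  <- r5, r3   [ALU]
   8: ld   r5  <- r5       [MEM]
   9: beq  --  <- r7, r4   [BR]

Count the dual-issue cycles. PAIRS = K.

  cy0 -> i0 (or) RAW r0
  cy1 -> i1/i2 (and st) pair
  cy2 -> i3/i4 (sub or) pair
  cy3 -> i5 (mulh) no-port MUL/BR
  cy4 -> i6/i7 (beq or) pair
  cy5 -> i8/i9 (ld beq) pair

PAIRS = 4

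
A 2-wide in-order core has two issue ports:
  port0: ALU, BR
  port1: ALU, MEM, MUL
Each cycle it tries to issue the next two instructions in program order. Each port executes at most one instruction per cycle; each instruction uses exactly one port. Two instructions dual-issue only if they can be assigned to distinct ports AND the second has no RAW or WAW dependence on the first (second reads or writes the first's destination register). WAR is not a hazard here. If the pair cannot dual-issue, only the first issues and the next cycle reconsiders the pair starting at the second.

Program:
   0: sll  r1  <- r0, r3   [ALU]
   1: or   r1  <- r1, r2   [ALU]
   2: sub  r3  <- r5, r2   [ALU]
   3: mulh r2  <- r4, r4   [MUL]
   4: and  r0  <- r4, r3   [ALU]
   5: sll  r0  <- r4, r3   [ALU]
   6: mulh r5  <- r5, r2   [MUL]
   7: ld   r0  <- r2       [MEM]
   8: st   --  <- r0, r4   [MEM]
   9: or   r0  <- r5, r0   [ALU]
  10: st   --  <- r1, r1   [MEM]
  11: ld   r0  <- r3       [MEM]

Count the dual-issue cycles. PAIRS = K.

c0: i0 sll  RAW+WAW r1
c1: i1&i2 or sub  pair
c2: i3&i4 mulh and  pair
c3: i5&i6 sll mulh  pair
c4: i7 ld  no-port MEM/MEM
c5: i8&i9 st or  pair
c6: i10 st  no-port MEM/MEM
c7: i11 ld  tail

PAIRS = 4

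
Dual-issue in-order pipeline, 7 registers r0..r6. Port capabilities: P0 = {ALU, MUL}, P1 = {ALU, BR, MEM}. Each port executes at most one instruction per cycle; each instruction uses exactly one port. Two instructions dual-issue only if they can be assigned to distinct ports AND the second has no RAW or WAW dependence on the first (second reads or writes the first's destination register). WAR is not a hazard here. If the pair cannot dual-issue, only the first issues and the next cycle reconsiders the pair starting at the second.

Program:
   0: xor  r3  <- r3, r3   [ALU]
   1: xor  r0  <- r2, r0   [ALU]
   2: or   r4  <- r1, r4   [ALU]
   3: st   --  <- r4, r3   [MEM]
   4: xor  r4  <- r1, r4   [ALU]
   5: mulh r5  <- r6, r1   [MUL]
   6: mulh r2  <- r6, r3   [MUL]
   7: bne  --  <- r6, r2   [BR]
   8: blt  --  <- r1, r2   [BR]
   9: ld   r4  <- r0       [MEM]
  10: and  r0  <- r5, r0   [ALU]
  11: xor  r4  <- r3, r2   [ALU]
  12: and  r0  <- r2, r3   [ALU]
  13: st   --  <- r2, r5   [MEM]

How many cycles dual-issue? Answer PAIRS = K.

PAIRS = 4

c0: i0,i1 xor xor  2-wide
c1: i2 or  RAW r4
c2: i3,i4 st xor  2-wide
c3: i5 mulh  no-port MUL/MUL
c4: i6 mulh  RAW r2
c5: i7 bne  no-port BR/BR
c6: i8 blt  no-port BR/MEM
c7: i9,i10 ld and  2-wide
c8: i11,i12 xor and  2-wide
c9: i13 st  tail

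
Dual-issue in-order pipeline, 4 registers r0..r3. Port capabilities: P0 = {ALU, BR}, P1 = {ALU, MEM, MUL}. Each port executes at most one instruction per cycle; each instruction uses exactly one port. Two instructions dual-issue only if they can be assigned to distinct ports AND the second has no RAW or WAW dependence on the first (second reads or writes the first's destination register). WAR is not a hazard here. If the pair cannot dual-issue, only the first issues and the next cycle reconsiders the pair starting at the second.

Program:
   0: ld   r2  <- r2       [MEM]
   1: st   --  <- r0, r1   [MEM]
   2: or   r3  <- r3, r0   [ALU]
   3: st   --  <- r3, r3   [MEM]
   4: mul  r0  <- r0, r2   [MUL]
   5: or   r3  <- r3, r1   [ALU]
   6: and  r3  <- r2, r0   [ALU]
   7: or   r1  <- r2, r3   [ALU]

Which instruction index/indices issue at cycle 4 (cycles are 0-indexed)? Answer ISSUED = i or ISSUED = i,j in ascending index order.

#0 head=0: ld i0 no-port MEM/MEM
#1 head=1: st+or i1&i2 pair
#2 head=3: st i3 no-port MEM/MUL
#3 head=4: mul+or i4&i5 pair
#4 head=6: and i6 RAW r3
#5 head=7: or i7 tail

ISSUED = 6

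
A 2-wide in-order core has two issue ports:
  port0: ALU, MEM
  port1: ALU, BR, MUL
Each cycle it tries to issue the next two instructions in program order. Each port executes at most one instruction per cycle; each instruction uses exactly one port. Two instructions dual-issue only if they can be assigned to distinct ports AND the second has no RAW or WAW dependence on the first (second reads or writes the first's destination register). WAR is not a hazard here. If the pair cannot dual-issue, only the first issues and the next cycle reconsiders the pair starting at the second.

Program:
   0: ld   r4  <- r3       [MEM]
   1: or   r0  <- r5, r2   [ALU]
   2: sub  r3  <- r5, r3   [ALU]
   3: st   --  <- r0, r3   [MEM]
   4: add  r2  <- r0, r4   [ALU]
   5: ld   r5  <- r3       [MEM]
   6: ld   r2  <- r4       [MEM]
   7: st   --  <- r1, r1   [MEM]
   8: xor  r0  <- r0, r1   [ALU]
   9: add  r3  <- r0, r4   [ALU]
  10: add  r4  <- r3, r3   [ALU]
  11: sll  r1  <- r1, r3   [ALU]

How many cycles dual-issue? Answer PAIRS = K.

[0] i0,i1  ld.MEM/or.ALU  -- pair
[1] i2  sub.ALU  -- RAW r3
[2] i3,i4  st.MEM/add.ALU  -- pair
[3] i5  ld.MEM  -- no-port MEM/MEM
[4] i6  ld.MEM  -- no-port MEM/MEM
[5] i7,i8  st.MEM/xor.ALU  -- pair
[6] i9  add.ALU  -- RAW r3
[7] i10,i11  add.ALU/sll.ALU  -- pair

PAIRS = 4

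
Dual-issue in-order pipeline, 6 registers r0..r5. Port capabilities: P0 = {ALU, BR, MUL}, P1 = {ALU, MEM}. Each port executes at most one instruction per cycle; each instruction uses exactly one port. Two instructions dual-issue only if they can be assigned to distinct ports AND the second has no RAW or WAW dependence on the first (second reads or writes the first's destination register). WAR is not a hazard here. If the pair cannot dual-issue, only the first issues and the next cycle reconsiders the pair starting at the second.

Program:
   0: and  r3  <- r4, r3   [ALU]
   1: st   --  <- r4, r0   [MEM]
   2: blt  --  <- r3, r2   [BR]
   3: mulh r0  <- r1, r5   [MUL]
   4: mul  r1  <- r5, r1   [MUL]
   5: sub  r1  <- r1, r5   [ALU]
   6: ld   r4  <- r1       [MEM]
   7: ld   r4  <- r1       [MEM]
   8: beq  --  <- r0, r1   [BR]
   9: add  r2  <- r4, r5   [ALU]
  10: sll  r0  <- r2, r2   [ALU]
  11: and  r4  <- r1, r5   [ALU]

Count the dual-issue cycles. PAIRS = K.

PAIRS = 3

c0: i0&i1 and.ALU st.MEM  2-wide
c1: i2 blt.BR  no-port BR/MUL
c2: i3 mulh.MUL  no-port MUL/MUL
c3: i4 mul.MUL  RAW+WAW r1
c4: i5 sub.ALU  RAW r1
c5: i6 ld.MEM  no-port MEM/MEM
c6: i7&i8 ld.MEM beq.BR  2-wide
c7: i9 add.ALU  RAW r2
c8: i10&i11 sll.ALU and.ALU  2-wide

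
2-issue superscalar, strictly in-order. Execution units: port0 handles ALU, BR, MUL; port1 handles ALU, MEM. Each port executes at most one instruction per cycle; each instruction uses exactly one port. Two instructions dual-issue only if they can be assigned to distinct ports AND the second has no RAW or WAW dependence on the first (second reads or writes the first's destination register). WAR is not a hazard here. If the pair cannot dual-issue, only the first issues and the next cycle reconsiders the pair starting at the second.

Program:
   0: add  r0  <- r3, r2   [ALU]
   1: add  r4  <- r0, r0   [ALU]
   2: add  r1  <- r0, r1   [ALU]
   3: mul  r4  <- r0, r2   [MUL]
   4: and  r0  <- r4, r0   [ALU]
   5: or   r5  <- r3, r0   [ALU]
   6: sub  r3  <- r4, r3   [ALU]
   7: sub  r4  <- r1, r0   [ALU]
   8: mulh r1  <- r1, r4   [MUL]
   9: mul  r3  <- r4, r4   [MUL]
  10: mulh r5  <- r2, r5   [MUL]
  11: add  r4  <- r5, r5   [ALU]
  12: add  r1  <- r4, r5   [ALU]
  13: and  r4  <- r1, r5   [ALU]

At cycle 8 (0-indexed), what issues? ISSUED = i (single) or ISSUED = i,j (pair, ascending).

ISSUED = 10

t=0 i0:add ; RAW r0
t=1 i1/i2:add+add ; 2-wide
t=2 i3:mul ; RAW r4
t=3 i4:and ; RAW r0
t=4 i5/i6:or+sub ; 2-wide
t=5 i7:sub ; RAW r4
t=6 i8:mulh ; no-port MUL/MUL
t=7 i9:mul ; no-port MUL/MUL
t=8 i10:mulh ; RAW r5
t=9 i11:add ; RAW r4
t=10 i12:add ; RAW r1
t=11 i13:and ; tail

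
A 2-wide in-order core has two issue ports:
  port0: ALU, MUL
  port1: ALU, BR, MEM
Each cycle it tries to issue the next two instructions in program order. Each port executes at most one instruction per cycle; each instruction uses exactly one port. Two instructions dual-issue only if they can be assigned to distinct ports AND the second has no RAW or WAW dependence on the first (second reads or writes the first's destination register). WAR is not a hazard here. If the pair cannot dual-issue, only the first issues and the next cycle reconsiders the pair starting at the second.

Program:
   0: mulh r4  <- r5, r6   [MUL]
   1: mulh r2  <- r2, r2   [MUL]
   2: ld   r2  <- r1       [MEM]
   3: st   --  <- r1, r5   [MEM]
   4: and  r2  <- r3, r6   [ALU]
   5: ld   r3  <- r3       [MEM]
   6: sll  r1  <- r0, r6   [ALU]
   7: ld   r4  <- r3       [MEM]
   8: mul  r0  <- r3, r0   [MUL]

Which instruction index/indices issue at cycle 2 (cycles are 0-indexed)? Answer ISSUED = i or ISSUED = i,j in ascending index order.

ISSUED = 2

[0] i0  mulh  -- no-port MUL/MUL
[1] i1  mulh  -- WAW r2
[2] i2  ld  -- no-port MEM/MEM
[3] i3,i4  st;and  -- dual
[4] i5,i6  ld;sll  -- dual
[5] i7,i8  ld;mul  -- dual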